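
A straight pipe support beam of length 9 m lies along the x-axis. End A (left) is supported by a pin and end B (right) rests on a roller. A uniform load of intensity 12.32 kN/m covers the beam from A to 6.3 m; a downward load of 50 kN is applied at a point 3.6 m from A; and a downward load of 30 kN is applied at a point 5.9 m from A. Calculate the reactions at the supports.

A_x = 0, A_y = 90.78 kN, B_y = 66.83 kN

Resultant of the distributed load: 12.32 × 6.3 = 77.616 kN at 3.15 m from A.
Moments about A: B_y·9 − (12.32·6.3)·3.15 − 50·3.6 − 30·5.9 = 0 → B_y = 601.4904/9 = 66.8323 ≈ 66.83 kN.
ΣF_y = 0: A_y + 66.8323 − 12.32·6.3 − 50 − 30 = 0 → A_y = 90.78 kN.
ΣF_x = 0: no horizontal applied forces, so A_x = 0.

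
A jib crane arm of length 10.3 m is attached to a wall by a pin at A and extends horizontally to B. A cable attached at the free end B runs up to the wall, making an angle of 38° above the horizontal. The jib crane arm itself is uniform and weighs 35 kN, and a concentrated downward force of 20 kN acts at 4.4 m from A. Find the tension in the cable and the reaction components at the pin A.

ΣM about A: T·sin38°·10.3 − 35·5.15 − 20·4.4 = 0 → T = 268.25/(10.3·0.615661) = 42.302 ≈ 42.30 kN.
ΣF_x = 0: A_x − T·cos38° = 0 → A_x = 42.302 × 0.788011 = 33.33 kN.
ΣF_y = 0: A_y + T·sin38° − 35 − 20 = 0 → A_y = 55 − 42.302 × 0.615661 = 28.96 kN.

T = 42.30 kN, A_x = 33.33 kN, A_y = 28.96 kN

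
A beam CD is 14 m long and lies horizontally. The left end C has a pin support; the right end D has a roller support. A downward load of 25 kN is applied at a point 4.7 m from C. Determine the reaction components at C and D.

Taking moments about C: D_y·14 − 25·4.7 = 0 → D_y = 117.5/14 = 8.39286 ≈ 8.393 kN.
ΣF_y = 0: C_y + 8.39286 − 25 = 0 → C_y = 16.61 kN.
ΣF_x = 0: no horizontal applied forces, so C_x = 0.

C_x = 0, C_y = 16.61 kN, D_y = 8.393 kN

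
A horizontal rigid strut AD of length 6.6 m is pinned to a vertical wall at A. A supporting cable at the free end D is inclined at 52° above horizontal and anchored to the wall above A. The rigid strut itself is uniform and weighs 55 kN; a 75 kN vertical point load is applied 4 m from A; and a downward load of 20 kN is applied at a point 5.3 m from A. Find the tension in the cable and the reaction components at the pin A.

T = 113.0 kN, A_x = 69.55 kN, A_y = 60.98 kN

ΣM about A: T·sin52°·6.6 − 55·3.3 − 75·4 − 20·5.3 = 0 → T = 587.5/(6.6·0.788011) = 112.962 ≈ 113.0 kN.
ΣF_x = 0: A_x − T·cos52° = 0 → A_x = 112.962 × 0.615661 = 69.55 kN.
ΣF_y = 0: A_y + T·sin52° − 55 − 75 − 20 = 0 → A_y = 150 − 112.962 × 0.788011 = 60.98 kN.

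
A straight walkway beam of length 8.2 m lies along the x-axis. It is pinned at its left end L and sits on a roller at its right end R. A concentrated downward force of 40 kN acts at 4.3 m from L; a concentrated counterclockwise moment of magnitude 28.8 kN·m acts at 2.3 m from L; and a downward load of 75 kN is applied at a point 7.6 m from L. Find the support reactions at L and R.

L_x = 0, L_y = 28.02 kN, R_y = 86.98 kN

Taking moments about L: R_y·8.2 − 40·4.3 + 28.8 − 75·7.6 = 0 → R_y = 713.2/8.2 = 86.9756 ≈ 86.98 kN.
ΣF_y = 0: L_y + 86.9756 − 40 − 75 = 0 → L_y = 28.02 kN.
ΣF_x = 0: no horizontal applied forces, so L_x = 0.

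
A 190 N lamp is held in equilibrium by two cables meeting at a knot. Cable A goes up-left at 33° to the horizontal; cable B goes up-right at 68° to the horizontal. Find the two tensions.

T_A = 72.51 N, T_B = 162.3 N

ΣF_x = 0: −T_A·cos33° + T_B·cos68° = 0 → T_B = 2.2388·T_A.
ΣF_y = 0: T_A·sin33° + T_B·sin68° = 190.
Substitute: T_A·(0.544639 + 2.2388·0.927184) = 190 → T_A = 72.5075 ≈ 72.51 N.
Then T_B = 2.2388 × 72.5075 = 162.3 N.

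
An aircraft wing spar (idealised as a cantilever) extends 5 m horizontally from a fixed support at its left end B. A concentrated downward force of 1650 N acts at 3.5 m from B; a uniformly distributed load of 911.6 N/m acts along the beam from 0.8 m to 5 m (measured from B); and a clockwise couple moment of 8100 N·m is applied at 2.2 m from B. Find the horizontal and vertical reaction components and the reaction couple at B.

Resultant of the distributed load: 911.6 × 4.2 = 3828.72 N at 2.9 m from B.
ΣF_x = 0: B_x = 0.
ΣF_y = 0: B_y − 1650 − 911.6·4.2 = 0 → B_y = 5479 N.
ΣM about B: M_B − 1650·3.5 − (911.6·4.2)·2.9 − 8100 = 0 → M_B = 24980 N·m.

B_x = 0, B_y = 5479 N, M_B = 24980 N·m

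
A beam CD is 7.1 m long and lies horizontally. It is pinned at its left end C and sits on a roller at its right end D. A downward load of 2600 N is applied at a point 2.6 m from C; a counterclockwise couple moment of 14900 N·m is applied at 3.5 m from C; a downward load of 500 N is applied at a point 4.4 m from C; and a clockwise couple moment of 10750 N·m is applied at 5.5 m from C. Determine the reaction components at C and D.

ΣM about C: D_y·7.1 − 2600·2.6 + 14900 − 500·4.4 − 10750 = 0 → D_y = 4810/7.1 = 677.465 ≈ 677.5 N.
ΣF_y = 0: C_y + 677.465 − 2600 − 500 = 0 → C_y = 2423 N.
ΣF_x = 0: no horizontal applied forces, so C_x = 0.

C_x = 0, C_y = 2423 N, D_y = 677.5 N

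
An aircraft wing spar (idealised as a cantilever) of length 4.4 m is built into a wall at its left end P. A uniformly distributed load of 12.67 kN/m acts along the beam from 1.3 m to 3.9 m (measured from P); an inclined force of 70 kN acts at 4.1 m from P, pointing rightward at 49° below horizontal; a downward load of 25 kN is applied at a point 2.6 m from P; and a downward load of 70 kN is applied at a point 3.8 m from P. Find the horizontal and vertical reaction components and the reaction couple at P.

P_x = -45.92 kN, P_y = 180.8 kN, M_P = 633.3 kN·m

Resultant of the distributed load: 12.67 × 2.6 = 32.942 kN at 2.6 m from P.
ΣF_x = 0: P_x + 70·cos49° = 0 → P_x = -45.92 kN.
ΣF_y = 0: P_y − 12.67·2.6 − 70·sin49° − 25 − 70 = 0 → P_y = 180.8 kN.
ΣM about P: M_P − (12.67·2.6)·2.6 − 70·sin49°·4.1 − 25·2.6 − 70·3.8 = 0 → M_P = 633.3 kN·m.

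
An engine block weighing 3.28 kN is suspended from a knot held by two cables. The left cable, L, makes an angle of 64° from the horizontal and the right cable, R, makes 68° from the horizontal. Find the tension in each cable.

ΣF_x = 0: −T_L·cos64° + T_R·cos68° = 0 → T_R = 1.17022·T_L.
ΣF_y = 0: T_L·sin64° + T_R·sin68° = 3.28.
Substitute: T_L·(0.898794 + 1.17022·0.927184) = 3.28 → T_L = 1.65339 ≈ 1.653 kN.
Then T_R = 1.17022 × 1.65339 = 1.935 kN.

T_L = 1.653 kN, T_R = 1.935 kN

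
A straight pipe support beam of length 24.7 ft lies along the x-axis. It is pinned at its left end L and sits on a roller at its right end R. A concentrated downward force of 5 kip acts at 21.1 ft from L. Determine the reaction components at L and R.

Taking moments about L: R_y·24.7 − 5·21.1 = 0 → R_y = 105.5/24.7 = 4.27126 ≈ 4.271 kip.
ΣF_y = 0: L_y + 4.27126 − 5 = 0 → L_y = 0.7287 kip.
ΣF_x = 0: no horizontal applied forces, so L_x = 0.

L_x = 0, L_y = 0.7287 kip, R_y = 4.271 kip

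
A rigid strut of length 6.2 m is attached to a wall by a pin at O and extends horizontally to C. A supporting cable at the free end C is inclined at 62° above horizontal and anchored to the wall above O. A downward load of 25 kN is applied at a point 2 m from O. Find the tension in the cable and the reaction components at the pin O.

T = 9.134 kN, O_x = 4.288 kN, O_y = 16.94 kN

ΣM about O: T·sin62°·6.2 − 25·2 = 0 → T = 50/(6.2·0.882948) = 9.13363 ≈ 9.134 kN.
ΣF_x = 0: O_x − T·cos62° = 0 → O_x = 9.13363 × 0.469472 = 4.288 kN.
ΣF_y = 0: O_y + T·sin62° − 25 = 0 → O_y = 25 − 9.13363 × 0.882948 = 16.94 kN.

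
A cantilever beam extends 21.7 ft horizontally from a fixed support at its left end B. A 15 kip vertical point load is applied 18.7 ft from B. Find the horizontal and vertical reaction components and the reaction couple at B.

B_x = 0, B_y = 15.00 kip, M_B = 280.5 kip·ft

ΣF_x = 0: B_x = 0.
ΣF_y = 0: B_y − 15 = 0 → B_y = 15.00 kip.
ΣM about B: M_B − 15·18.7 = 0 → M_B = 280.5 kip·ft.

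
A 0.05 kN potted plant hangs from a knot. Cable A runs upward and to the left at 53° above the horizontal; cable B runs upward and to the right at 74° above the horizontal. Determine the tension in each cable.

T_A = 0.01726 kN, T_B = 0.03768 kN

ΣF_x = 0: −T_A·cos53° + T_B·cos74° = 0 → T_B = 2.18336·T_A.
ΣF_y = 0: T_A·sin53° + T_B·sin74° = 0.05.
Substitute: T_A·(0.798636 + 2.18336·0.961262) = 0.05 → T_A = 0.0172567 ≈ 0.01726 kN.
Then T_B = 2.18336 × 0.0172567 = 0.03768 kN.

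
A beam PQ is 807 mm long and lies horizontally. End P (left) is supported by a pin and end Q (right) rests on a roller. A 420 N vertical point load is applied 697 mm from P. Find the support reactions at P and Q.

P_x = 0, P_y = 57.25 N, Q_y = 362.8 N

Moments about P: Q_y·807 − 420·697 = 0 → Q_y = 292740/807 = 362.751 ≈ 362.8 N.
ΣF_y = 0: P_y + 362.751 − 420 = 0 → P_y = 57.25 N.
ΣF_x = 0: no horizontal applied forces, so P_x = 0.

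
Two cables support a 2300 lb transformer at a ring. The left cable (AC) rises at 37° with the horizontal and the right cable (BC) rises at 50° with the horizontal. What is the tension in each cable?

T_AC = 1480 lb, T_BC = 1839 lb

ΣF_x = 0: −T_AC·cos37° + T_BC·cos50° = 0 → T_BC = 1.24246·T_AC.
ΣF_y = 0: T_AC·sin37° + T_BC·sin50° = 2300.
Substitute: T_AC·(0.601815 + 1.24246·0.766044) = 2300 → T_AC = 1480.44 ≈ 1480 lb.
Then T_BC = 1.24246 × 1480.44 = 1839 lb.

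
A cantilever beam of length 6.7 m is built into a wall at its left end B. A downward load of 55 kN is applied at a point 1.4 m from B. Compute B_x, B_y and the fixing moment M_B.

B_x = 0, B_y = 55.00 kN, M_B = 77.00 kN·m

ΣF_x = 0: B_x = 0.
ΣF_y = 0: B_y − 55 = 0 → B_y = 55.00 kN.
ΣM about B: M_B − 55·1.4 = 0 → M_B = 77.00 kN·m.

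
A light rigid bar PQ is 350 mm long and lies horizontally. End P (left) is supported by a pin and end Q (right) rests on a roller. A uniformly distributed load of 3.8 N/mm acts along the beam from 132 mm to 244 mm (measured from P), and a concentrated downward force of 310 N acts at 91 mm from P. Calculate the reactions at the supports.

Resultant of the distributed load: 3.8 × 112 = 425.6 N at 188 mm from P.
Taking moments about P: Q_y·350 − (3.8·112)·188 − 310·91 = 0 → Q_y = 108222.8/350 = 309.208 ≈ 309.2 N.
ΣF_y = 0: P_y + 309.208 − 3.8·112 − 310 = 0 → P_y = 426.4 N.
ΣF_x = 0: no horizontal applied forces, so P_x = 0.

P_x = 0, P_y = 426.4 N, Q_y = 309.2 N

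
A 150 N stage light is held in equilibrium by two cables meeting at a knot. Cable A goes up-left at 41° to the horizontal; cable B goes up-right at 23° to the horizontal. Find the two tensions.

T_A = 153.6 N, T_B = 126.0 N

ΣF_x = 0: −T_A·cos41° + T_B·cos23° = 0 → T_B = 0.819887·T_A.
ΣF_y = 0: T_A·sin41° + T_B·sin23° = 150.
Substitute: T_A·(0.656059 + 0.819887·0.390731) = 150 → T_A = 153.623 ≈ 153.6 N.
Then T_B = 0.819887 × 153.623 = 126.0 N.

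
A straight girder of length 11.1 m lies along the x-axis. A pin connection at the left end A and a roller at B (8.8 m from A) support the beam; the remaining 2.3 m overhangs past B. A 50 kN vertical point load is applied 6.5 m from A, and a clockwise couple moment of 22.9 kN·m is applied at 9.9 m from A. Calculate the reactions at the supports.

Taking moments about A: B_y·8.8 − 50·6.5 − 22.9 = 0 → B_y = 347.9/8.8 = 39.5341 ≈ 39.53 kN.
ΣF_y = 0: A_y + 39.5341 − 50 = 0 → A_y = 10.47 kN.
ΣF_x = 0: no horizontal applied forces, so A_x = 0.

A_x = 0, A_y = 10.47 kN, B_y = 39.53 kN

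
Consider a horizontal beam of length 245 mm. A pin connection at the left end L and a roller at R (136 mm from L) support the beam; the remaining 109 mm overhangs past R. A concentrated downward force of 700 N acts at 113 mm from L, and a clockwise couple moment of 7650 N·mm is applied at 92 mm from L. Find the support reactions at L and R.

Moments about L: R_y·136 − 700·113 − 7650 = 0 → R_y = 86750/136 = 637.868 ≈ 637.9 N.
ΣF_y = 0: L_y + 637.868 − 700 = 0 → L_y = 62.13 N.
ΣF_x = 0: no horizontal applied forces, so L_x = 0.

L_x = 0, L_y = 62.13 N, R_y = 637.9 N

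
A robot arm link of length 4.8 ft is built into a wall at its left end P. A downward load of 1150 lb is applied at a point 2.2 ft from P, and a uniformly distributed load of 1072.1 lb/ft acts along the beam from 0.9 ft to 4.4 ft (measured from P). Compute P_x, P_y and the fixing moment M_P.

Resultant of the distributed load: 1072.1 × 3.5 = 3752.35 lb at 2.65 ft from P.
ΣF_x = 0: P_x = 0.
ΣF_y = 0: P_y − 1150 − 1072.1·3.5 = 0 → P_y = 4902 lb.
ΣM about P: M_P − 1150·2.2 − (1072.1·3.5)·2.65 = 0 → M_P = 12470 lb·ft.

P_x = 0, P_y = 4902 lb, M_P = 12470 lb·ft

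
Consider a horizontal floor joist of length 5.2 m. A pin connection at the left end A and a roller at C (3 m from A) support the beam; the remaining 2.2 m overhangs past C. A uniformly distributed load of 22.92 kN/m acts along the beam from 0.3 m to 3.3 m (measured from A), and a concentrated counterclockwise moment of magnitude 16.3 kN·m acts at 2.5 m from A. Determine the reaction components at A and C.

Resultant of the distributed load: 22.92 × 3 = 68.76 kN at 1.8 m from A.
Taking moments about A: C_y·3 − (22.92·3)·1.8 + 16.3 = 0 → C_y = 107.468/3 = 35.8227 ≈ 35.82 kN.
ΣF_y = 0: A_y + 35.8227 − 22.92·3 = 0 → A_y = 32.94 kN.
ΣF_x = 0: no horizontal applied forces, so A_x = 0.

A_x = 0, A_y = 32.94 kN, C_y = 35.82 kN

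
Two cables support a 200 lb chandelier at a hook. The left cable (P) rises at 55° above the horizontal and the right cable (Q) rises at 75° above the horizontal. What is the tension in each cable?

T_P = 67.57 lb, T_Q = 149.8 lb

ΣF_x = 0: −T_P·cos55° + T_Q·cos75° = 0 → T_Q = 2.21613·T_P.
ΣF_y = 0: T_P·sin55° + T_Q·sin75° = 200.
Substitute: T_P·(0.819152 + 2.21613·0.965926) = 200 → T_P = 67.5728 ≈ 67.57 lb.
Then T_Q = 2.21613 × 67.5728 = 149.8 lb.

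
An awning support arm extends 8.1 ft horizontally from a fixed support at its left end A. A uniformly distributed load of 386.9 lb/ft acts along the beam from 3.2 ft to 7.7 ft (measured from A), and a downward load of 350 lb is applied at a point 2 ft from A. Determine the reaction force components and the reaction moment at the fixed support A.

Resultant of the distributed load: 386.9 × 4.5 = 1741.05 lb at 5.45 ft from A.
ΣF_x = 0: A_x = 0.
ΣF_y = 0: A_y − 386.9·4.5 − 350 = 0 → A_y = 2091 lb.
ΣM about A: M_A − (386.9·4.5)·5.45 − 350·2 = 0 → M_A = 10190 lb·ft.

A_x = 0, A_y = 2091 lb, M_A = 10190 lb·ft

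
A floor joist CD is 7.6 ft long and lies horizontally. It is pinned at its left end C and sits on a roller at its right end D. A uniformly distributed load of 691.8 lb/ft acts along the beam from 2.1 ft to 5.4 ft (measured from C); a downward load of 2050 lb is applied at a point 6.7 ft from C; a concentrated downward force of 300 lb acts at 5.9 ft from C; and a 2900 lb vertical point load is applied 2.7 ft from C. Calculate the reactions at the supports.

C_x = 0, C_y = 3336 lb, D_y = 4197 lb

Resultant of the distributed load: 691.8 × 3.3 = 2282.94 lb at 3.75 ft from C.
ΣM about C: D_y·7.6 − (691.8·3.3)·3.75 − 2050·6.7 − 300·5.9 − 2900·2.7 = 0 → D_y = 31896.025/7.6 = 4196.85 ≈ 4197 lb.
ΣF_y = 0: C_y + 4196.85 − 691.8·3.3 − 2050 − 300 − 2900 = 0 → C_y = 3336 lb.
ΣF_x = 0: no horizontal applied forces, so C_x = 0.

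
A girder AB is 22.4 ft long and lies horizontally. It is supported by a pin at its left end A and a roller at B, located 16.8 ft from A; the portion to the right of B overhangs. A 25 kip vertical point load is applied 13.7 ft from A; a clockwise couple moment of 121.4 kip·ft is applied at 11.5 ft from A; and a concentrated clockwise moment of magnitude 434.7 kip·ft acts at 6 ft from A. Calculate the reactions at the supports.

Taking moments about A: B_y·16.8 − 25·13.7 − 121.4 − 434.7 = 0 → B_y = 898.6/16.8 = 53.4881 ≈ 53.49 kip.
ΣF_y = 0: A_y + 53.4881 − 25 = 0 → A_y = -28.49 kip.
ΣF_x = 0: no horizontal applied forces, so A_x = 0.

A_x = 0, A_y = -28.49 kip, B_y = 53.49 kip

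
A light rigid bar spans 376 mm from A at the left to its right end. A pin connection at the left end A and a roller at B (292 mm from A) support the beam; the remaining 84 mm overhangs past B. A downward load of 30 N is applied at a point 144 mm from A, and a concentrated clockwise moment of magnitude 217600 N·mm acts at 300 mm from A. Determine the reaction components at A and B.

ΣM about A: B_y·292 − 30·144 − 217600 = 0 → B_y = 221920/292 = 760.0 N.
ΣF_y = 0: A_y + 760 − 30 = 0 → A_y = -730.0 N.
ΣF_x = 0: no horizontal applied forces, so A_x = 0.

A_x = 0, A_y = -730.0 N, B_y = 760.0 N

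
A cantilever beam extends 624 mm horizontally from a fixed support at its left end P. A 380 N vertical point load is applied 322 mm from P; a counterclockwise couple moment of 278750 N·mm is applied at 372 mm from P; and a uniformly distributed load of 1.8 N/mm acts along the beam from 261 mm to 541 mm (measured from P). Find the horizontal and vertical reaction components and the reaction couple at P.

Resultant of the distributed load: 1.8 × 280 = 504 N at 401 mm from P.
ΣF_x = 0: P_x = 0.
ΣF_y = 0: P_y − 380 − 1.8·280 = 0 → P_y = 884.0 N.
ΣM about P: M_P − 380·322 + 278750 − (1.8·280)·401 = 0 → M_P = 45710 N·mm.

P_x = 0, P_y = 884.0 N, M_P = 45710 N·mm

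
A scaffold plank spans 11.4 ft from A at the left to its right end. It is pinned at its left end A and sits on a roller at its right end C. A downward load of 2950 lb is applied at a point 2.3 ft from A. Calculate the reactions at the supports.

Taking moments about A: C_y·11.4 − 2950·2.3 = 0 → C_y = 6785/11.4 = 595.175 ≈ 595.2 lb.
ΣF_y = 0: A_y + 595.175 − 2950 = 0 → A_y = 2355 lb.
ΣF_x = 0: no horizontal applied forces, so A_x = 0.

A_x = 0, A_y = 2355 lb, C_y = 595.2 lb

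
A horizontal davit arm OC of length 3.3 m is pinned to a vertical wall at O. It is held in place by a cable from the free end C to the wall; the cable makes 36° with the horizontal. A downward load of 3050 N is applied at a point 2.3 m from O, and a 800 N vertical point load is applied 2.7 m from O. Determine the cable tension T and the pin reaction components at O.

T = 4730 N, O_x = 3827 N, O_y = 1070 N

ΣM about O: T·sin36°·3.3 − 3050·2.3 − 800·2.7 = 0 → T = 9175/(3.3·0.587785) = 4730.14 ≈ 4730 N.
ΣF_x = 0: O_x − T·cos36° = 0 → O_x = 4730.14 × 0.809017 = 3827 N.
ΣF_y = 0: O_y + T·sin36° − 3050 − 800 = 0 → O_y = 3850 − 4730.14 × 0.587785 = 1070 N.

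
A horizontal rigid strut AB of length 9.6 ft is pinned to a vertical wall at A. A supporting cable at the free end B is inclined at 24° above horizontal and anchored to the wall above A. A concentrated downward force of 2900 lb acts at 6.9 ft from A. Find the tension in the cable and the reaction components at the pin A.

ΣM about A: T·sin24°·9.6 − 2900·6.9 = 0 → T = 20010/(9.6·0.406737) = 5124.63 ≈ 5125 lb.
ΣF_x = 0: A_x − T·cos24° = 0 → A_x = 5124.63 × 0.913545 = 4682 lb.
ΣF_y = 0: A_y + T·sin24° − 2900 = 0 → A_y = 2900 − 5124.63 × 0.406737 = 815.6 lb.

T = 5125 lb, A_x = 4682 lb, A_y = 815.6 lb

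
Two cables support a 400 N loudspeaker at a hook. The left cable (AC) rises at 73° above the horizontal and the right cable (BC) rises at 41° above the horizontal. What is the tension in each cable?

ΣF_x = 0: −T_AC·cos73° + T_BC·cos41° = 0 → T_BC = 0.387396·T_AC.
ΣF_y = 0: T_AC·sin73° + T_BC·sin41° = 400.
Substitute: T_AC·(0.956305 + 0.387396·0.656059) = 400 → T_AC = 330.453 ≈ 330.5 N.
Then T_BC = 0.387396 × 330.453 = 128.0 N.

T_AC = 330.5 N, T_BC = 128.0 N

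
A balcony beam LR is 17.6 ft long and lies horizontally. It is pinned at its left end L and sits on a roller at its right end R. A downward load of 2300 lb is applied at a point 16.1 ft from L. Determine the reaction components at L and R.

L_x = 0, L_y = 196.0 lb, R_y = 2104 lb

ΣM about L: R_y·17.6 − 2300·16.1 = 0 → R_y = 37030/17.6 = 2103.98 ≈ 2104 lb.
ΣF_y = 0: L_y + 2103.98 − 2300 = 0 → L_y = 196.0 lb.
ΣF_x = 0: no horizontal applied forces, so L_x = 0.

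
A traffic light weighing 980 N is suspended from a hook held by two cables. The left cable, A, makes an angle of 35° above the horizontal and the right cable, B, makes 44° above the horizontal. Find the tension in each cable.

ΣF_x = 0: −T_A·cos35° + T_B·cos44° = 0 → T_B = 1.13876·T_A.
ΣF_y = 0: T_A·sin35° + T_B·sin44° = 980.
Substitute: T_A·(0.573576 + 1.13876·0.694658) = 980 → T_A = 718.146 ≈ 718.1 N.
Then T_B = 1.13876 × 718.146 = 817.8 N.

T_A = 718.1 N, T_B = 817.8 N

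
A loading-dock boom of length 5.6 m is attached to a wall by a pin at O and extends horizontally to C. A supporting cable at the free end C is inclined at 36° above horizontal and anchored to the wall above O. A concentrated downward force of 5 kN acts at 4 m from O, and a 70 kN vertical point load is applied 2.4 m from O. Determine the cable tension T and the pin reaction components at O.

ΣM about O: T·sin36°·5.6 − 5·4 − 70·2.4 = 0 → T = 188/(5.6·0.587785) = 57.1152 ≈ 57.12 kN.
ΣF_x = 0: O_x − T·cos36° = 0 → O_x = 57.1152 × 0.809017 = 46.21 kN.
ΣF_y = 0: O_y + T·sin36° − 5 − 70 = 0 → O_y = 75 − 57.1152 × 0.587785 = 41.43 kN.

T = 57.12 kN, O_x = 46.21 kN, O_y = 41.43 kN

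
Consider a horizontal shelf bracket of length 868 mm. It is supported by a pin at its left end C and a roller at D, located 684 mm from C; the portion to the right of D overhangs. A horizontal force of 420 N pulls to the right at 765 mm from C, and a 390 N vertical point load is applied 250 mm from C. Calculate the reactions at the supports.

Taking moments about C: D_y·684 − 390·250 = 0 → D_y = 97500/684 = 142.544 ≈ 142.5 N.
ΣF_y = 0: C_y + 142.544 − 390 = 0 → C_y = 247.5 N.
ΣF_x = 0: C_x + 420 = 0 → C_x = -420.0 N.

C_x = -420.0 N, C_y = 247.5 N, D_y = 142.5 N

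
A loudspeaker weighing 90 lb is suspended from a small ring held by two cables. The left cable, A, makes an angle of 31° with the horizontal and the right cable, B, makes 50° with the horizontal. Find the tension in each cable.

T_A = 58.57 lb, T_B = 78.11 lb

ΣF_x = 0: −T_A·cos31° + T_B·cos50° = 0 → T_B = 1.33352·T_A.
ΣF_y = 0: T_A·sin31° + T_B·sin50° = 90.
Substitute: T_A·(0.515038 + 1.33352·0.766044) = 90 → T_A = 58.5719 ≈ 58.57 lb.
Then T_B = 1.33352 × 58.5719 = 78.11 lb.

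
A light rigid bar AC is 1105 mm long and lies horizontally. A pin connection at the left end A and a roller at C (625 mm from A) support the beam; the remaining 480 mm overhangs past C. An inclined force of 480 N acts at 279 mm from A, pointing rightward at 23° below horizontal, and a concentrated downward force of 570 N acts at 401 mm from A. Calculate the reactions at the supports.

A_x = -441.8 N, A_y = 308.1 N, C_y = 449.4 N

Taking moments about A: C_y·625 − 480·sin23°·279 − 570·401 = 0 → C_y = 280897/625 = 449.435 ≈ 449.4 N.
ΣF_y = 0: A_y + 449.435 − 480·sin23° − 570 = 0 → A_y = 308.1 N.
ΣF_x = 0: A_x + 480·cos23° = 0 → A_x = -441.8 N.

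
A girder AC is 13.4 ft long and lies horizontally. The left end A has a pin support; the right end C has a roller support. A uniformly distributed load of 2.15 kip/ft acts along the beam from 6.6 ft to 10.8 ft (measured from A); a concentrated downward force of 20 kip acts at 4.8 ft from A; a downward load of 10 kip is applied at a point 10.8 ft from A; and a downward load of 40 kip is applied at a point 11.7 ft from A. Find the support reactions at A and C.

Resultant of the distributed load: 2.15 × 4.2 = 9.03 kip at 8.7 ft from A.
Moments about A: C_y·13.4 − (2.15·4.2)·8.7 − 20·4.8 − 10·10.8 − 40·11.7 = 0 → C_y = 750.561/13.4 = 56.012 ≈ 56.01 kip.
ΣF_y = 0: A_y + 56.012 − 2.15·4.2 − 20 − 10 − 40 = 0 → A_y = 23.02 kip.
ΣF_x = 0: no horizontal applied forces, so A_x = 0.

A_x = 0, A_y = 23.02 kip, C_y = 56.01 kip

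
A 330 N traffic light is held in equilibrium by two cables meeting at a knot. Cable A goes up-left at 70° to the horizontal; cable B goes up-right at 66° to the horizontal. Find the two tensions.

ΣF_x = 0: −T_A·cos70° + T_B·cos66° = 0 → T_B = 0.840888·T_A.
ΣF_y = 0: T_A·sin70° + T_B·sin66° = 330.
Substitute: T_A·(0.939693 + 0.840888·0.913545) = 330 → T_A = 193.222 ≈ 193.2 N.
Then T_B = 0.840888 × 193.222 = 162.5 N.

T_A = 193.2 N, T_B = 162.5 N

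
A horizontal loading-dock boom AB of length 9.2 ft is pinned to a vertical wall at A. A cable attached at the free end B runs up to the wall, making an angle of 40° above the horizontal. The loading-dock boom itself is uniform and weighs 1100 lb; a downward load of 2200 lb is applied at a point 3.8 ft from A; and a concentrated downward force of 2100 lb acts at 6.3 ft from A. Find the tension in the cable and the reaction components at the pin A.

ΣM about A: T·sin40°·9.2 − 1100·4.6 − 2200·3.8 − 2100·6.3 = 0 → T = 26650/(9.2·0.642788) = 4506.52 ≈ 4507 lb.
ΣF_x = 0: A_x − T·cos40° = 0 → A_x = 4506.52 × 0.766044 = 3452 lb.
ΣF_y = 0: A_y + T·sin40° − 1100 − 2200 − 2100 = 0 → A_y = 5400 − 4506.52 × 0.642788 = 2503 lb.

T = 4507 lb, A_x = 3452 lb, A_y = 2503 lb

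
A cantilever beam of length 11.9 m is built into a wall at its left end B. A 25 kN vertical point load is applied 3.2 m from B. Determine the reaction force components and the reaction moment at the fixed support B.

B_x = 0, B_y = 25.00 kN, M_B = 80.00 kN·m

ΣF_x = 0: B_x = 0.
ΣF_y = 0: B_y − 25 = 0 → B_y = 25.00 kN.
ΣM about B: M_B − 25·3.2 = 0 → M_B = 80.00 kN·m.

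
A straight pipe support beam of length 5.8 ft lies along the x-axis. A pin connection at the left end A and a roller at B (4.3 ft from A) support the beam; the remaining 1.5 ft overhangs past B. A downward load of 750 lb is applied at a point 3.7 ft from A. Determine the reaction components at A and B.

A_x = 0, A_y = 104.7 lb, B_y = 645.3 lb

Taking moments about A: B_y·4.3 − 750·3.7 = 0 → B_y = 2775/4.3 = 645.349 ≈ 645.3 lb.
ΣF_y = 0: A_y + 645.349 − 750 = 0 → A_y = 104.7 lb.
ΣF_x = 0: no horizontal applied forces, so A_x = 0.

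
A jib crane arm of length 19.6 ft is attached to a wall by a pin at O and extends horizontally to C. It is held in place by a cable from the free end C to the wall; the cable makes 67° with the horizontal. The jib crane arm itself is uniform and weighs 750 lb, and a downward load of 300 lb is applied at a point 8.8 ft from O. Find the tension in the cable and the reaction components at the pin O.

T = 553.7 lb, O_x = 216.4 lb, O_y = 540.3 lb

ΣM about O: T·sin67°·19.6 − 750·9.8 − 300·8.8 = 0 → T = 9990/(19.6·0.920505) = 553.711 ≈ 553.7 lb.
ΣF_x = 0: O_x − T·cos67° = 0 → O_x = 553.711 × 0.390731 = 216.4 lb.
ΣF_y = 0: O_y + T·sin67° − 750 − 300 = 0 → O_y = 1050 − 553.711 × 0.920505 = 540.3 lb.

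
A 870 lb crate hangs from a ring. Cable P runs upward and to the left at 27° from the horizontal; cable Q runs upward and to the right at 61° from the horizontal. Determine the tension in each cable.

T_P = 422.0 lb, T_Q = 775.6 lb

ΣF_x = 0: −T_P·cos27° + T_Q·cos61° = 0 → T_Q = 1.83785·T_P.
ΣF_y = 0: T_P·sin27° + T_Q·sin61° = 870.
Substitute: T_P·(0.45399 + 1.83785·0.87462) = 870 → T_P = 422.041 ≈ 422.0 lb.
Then T_Q = 1.83785 × 422.041 = 775.6 lb.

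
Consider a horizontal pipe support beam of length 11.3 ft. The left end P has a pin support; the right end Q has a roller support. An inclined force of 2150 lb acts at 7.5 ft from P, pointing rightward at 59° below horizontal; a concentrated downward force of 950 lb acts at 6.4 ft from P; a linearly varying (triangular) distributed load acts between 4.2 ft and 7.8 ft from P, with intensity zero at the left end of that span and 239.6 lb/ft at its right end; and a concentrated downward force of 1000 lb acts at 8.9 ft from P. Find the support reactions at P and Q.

Resultant of the triangular load: ½ × 239.6 × 3.6 = 431.28 lb, acting at 6.6 ft from P (one-third of the span from the peak).
Moments about P: Q_y·11.3 − 2150·sin59°·7.5 − 950·6.4 − (½·239.6·3.6)·6.6 − 1000·8.9 = 0 → Q_y = 31648.3/11.3 = 2800.73 ≈ 2801 lb.
ΣF_y = 0: P_y + 2800.73 − 2150·sin59° − 950 − ½·239.6·3.6 − 1000 = 0 → P_y = 1423 lb.
ΣF_x = 0: P_x + 2150·cos59° = 0 → P_x = -1107 lb.

P_x = -1107 lb, P_y = 1423 lb, Q_y = 2801 lb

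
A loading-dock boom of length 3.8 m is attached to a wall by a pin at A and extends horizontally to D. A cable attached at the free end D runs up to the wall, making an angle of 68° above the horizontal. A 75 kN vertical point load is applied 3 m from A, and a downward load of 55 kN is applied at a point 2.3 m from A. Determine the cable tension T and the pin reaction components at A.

ΣM about A: T·sin68°·3.8 − 75·3 − 55·2.3 = 0 → T = 351.5/(3.8·0.927184) = 99.7644 ≈ 99.76 kN.
ΣF_x = 0: A_x − T·cos68° = 0 → A_x = 99.7644 × 0.374607 = 37.37 kN.
ΣF_y = 0: A_y + T·sin68° − 75 − 55 = 0 → A_y = 130 − 99.7644 × 0.927184 = 37.50 kN.

T = 99.76 kN, A_x = 37.37 kN, A_y = 37.50 kN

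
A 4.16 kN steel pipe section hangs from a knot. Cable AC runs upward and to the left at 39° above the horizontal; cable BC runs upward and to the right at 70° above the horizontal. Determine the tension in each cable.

T_AC = 1.505 kN, T_BC = 3.419 kN

ΣF_x = 0: −T_AC·cos39° + T_BC·cos70° = 0 → T_BC = 2.27222·T_AC.
ΣF_y = 0: T_AC·sin39° + T_BC·sin70° = 4.16.
Substitute: T_AC·(0.62932 + 2.27222·0.939693) = 4.16 → T_AC = 1.50479 ≈ 1.505 kN.
Then T_BC = 2.27222 × 1.50479 = 3.419 kN.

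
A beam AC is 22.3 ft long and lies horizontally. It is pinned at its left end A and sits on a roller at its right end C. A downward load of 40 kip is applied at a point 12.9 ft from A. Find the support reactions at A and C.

ΣM about A: C_y·22.3 − 40·12.9 = 0 → C_y = 516/22.3 = 23.139 ≈ 23.14 kip.
ΣF_y = 0: A_y + 23.139 − 40 = 0 → A_y = 16.86 kip.
ΣF_x = 0: no horizontal applied forces, so A_x = 0.

A_x = 0, A_y = 16.86 kip, C_y = 23.14 kip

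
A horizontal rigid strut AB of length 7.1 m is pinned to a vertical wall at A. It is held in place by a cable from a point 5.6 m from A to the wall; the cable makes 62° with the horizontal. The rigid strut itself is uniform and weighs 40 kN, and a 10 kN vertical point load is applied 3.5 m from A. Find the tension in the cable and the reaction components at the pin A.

ΣM about A: T·sin62°·5.6 − 40·3.55 − 10·3.5 = 0 → T = 177/(5.6·0.882948) = 35.7973 ≈ 35.80 kN.
ΣF_x = 0: A_x − T·cos62° = 0 → A_x = 35.7973 × 0.469472 = 16.81 kN.
ΣF_y = 0: A_y + T·sin62° − 40 − 10 = 0 → A_y = 50 − 35.7973 × 0.882948 = 18.39 kN.

T = 35.80 kN, A_x = 16.81 kN, A_y = 18.39 kN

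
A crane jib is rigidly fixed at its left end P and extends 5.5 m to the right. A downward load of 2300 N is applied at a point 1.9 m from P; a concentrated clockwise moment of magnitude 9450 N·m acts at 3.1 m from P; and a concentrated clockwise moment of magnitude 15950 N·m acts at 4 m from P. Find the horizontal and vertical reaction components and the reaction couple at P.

ΣF_x = 0: P_x = 0.
ΣF_y = 0: P_y − 2300 = 0 → P_y = 2300 N.
ΣM about P: M_P − 2300·1.9 − 9450 − 15950 = 0 → M_P = 29770 N·m.

P_x = 0, P_y = 2300 N, M_P = 29770 N·m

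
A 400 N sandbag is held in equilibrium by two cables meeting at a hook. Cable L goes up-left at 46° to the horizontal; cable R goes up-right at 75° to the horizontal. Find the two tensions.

T_L = 120.8 N, T_R = 324.2 N

ΣF_x = 0: −T_L·cos46° + T_R·cos75° = 0 → T_R = 2.68395·T_L.
ΣF_y = 0: T_L·sin46° + T_R·sin75° = 400.
Substitute: T_L·(0.71934 + 2.68395·0.965926) = 400 → T_L = 120.779 ≈ 120.8 N.
Then T_R = 2.68395 × 120.779 = 324.2 N.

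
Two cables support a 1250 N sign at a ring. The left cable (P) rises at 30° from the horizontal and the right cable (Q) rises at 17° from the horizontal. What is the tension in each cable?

T_P = 1634 N, T_Q = 1480 N

ΣF_x = 0: −T_P·cos30° + T_Q·cos17° = 0 → T_Q = 0.905596·T_P.
ΣF_y = 0: T_P·sin30° + T_Q·sin17° = 1250.
Substitute: T_P·(0.5 + 0.905596·0.292372) = 1250 → T_P = 1634.48 ≈ 1634 N.
Then T_Q = 0.905596 × 1634.48 = 1480 N.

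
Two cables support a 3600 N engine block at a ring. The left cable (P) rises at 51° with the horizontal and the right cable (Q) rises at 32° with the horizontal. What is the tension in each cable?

T_P = 3076 N, T_Q = 2283 N

ΣF_x = 0: −T_P·cos51° + T_Q·cos32° = 0 → T_Q = 0.742081·T_P.
ΣF_y = 0: T_P·sin51° + T_Q·sin32° = 3600.
Substitute: T_P·(0.777146 + 0.742081·0.529919) = 3600 → T_P = 3075.9 ≈ 3076 N.
Then T_Q = 0.742081 × 3075.9 = 2283 N.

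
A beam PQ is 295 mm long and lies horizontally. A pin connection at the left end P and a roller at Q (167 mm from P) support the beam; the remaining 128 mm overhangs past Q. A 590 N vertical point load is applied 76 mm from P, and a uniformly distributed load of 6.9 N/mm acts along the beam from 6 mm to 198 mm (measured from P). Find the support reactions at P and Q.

Resultant of the distributed load: 6.9 × 192 = 1324.8 N at 102 mm from P.
Moments about P: Q_y·167 − 590·76 − (6.9·192)·102 = 0 → Q_y = 179969.6/167 = 1077.66 ≈ 1078 N.
ΣF_y = 0: P_y + 1077.66 − 590 − 6.9·192 = 0 → P_y = 837.1 N.
ΣF_x = 0: no horizontal applied forces, so P_x = 0.

P_x = 0, P_y = 837.1 N, Q_y = 1078 N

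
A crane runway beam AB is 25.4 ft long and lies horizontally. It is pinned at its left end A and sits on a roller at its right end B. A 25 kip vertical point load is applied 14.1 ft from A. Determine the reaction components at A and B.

Moments about A: B_y·25.4 − 25·14.1 = 0 → B_y = 352.5/25.4 = 13.878 ≈ 13.88 kip.
ΣF_y = 0: A_y + 13.878 − 25 = 0 → A_y = 11.12 kip.
ΣF_x = 0: no horizontal applied forces, so A_x = 0.

A_x = 0, A_y = 11.12 kip, B_y = 13.88 kip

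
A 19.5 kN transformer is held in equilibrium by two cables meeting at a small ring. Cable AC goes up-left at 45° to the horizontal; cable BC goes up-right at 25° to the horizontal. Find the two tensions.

ΣF_x = 0: −T_AC·cos45° + T_BC·cos25° = 0 → T_BC = 0.780206·T_AC.
ΣF_y = 0: T_AC·sin45° + T_BC·sin25° = 19.5.
Substitute: T_AC·(0.707107 + 0.780206·0.422618) = 19.5 → T_AC = 18.8072 ≈ 18.81 kN.
Then T_BC = 0.780206 × 18.8072 = 14.67 kN.

T_AC = 18.81 kN, T_BC = 14.67 kN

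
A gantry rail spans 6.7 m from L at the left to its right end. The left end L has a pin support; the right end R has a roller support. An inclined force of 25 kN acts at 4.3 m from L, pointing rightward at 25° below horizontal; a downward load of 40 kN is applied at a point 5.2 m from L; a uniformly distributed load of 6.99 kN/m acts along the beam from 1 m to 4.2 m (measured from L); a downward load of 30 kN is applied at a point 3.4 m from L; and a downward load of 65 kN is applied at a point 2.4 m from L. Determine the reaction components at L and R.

Resultant of the distributed load: 6.99 × 3.2 = 22.368 kN at 2.6 m from L.
ΣM about L: R_y·6.7 − 25·sin25°·4.3 − 40·5.2 − (6.99·3.2)·2.6 − 30·3.4 − 65·2.4 = 0 → R_y = 569.588/6.7 = 85.0131 ≈ 85.01 kN.
ΣF_y = 0: L_y + 85.0131 − 25·sin25° − 40 − 6.99·3.2 − 30 − 65 = 0 → L_y = 82.92 kN.
ΣF_x = 0: L_x + 25·cos25° = 0 → L_x = -22.66 kN.

L_x = -22.66 kN, L_y = 82.92 kN, R_y = 85.01 kN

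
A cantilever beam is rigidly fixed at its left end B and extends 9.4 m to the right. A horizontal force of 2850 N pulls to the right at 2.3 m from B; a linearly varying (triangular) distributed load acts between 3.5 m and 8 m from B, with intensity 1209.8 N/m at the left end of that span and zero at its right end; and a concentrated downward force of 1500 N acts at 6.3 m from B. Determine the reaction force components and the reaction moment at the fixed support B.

Resultant of the triangular load: ½ × 1209.8 × 4.5 = 2722.05 N, acting at 5 m from B (one-third of the span from the peak).
ΣF_x = 0: B_x + 2850 = 0 → B_x = -2850 N.
ΣF_y = 0: B_y − ½·1209.8·4.5 − 1500 = 0 → B_y = 4222 N.
ΣM about B: M_B − (½·1209.8·4.5)·5 − 1500·6.3 = 0 → M_B = 23060 N·m.

B_x = -2850 N, B_y = 4222 N, M_B = 23060 N·m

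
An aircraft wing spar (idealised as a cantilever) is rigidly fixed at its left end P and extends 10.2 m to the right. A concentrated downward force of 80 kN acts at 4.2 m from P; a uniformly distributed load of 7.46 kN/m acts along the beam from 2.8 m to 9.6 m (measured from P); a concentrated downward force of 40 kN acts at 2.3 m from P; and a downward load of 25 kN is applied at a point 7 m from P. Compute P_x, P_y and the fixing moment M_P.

P_x = 0, P_y = 195.7 kN, M_P = 917.5 kN·m

Resultant of the distributed load: 7.46 × 6.8 = 50.728 kN at 6.2 m from P.
ΣF_x = 0: P_x = 0.
ΣF_y = 0: P_y − 80 − 7.46·6.8 − 40 − 25 = 0 → P_y = 195.7 kN.
ΣM about P: M_P − 80·4.2 − (7.46·6.8)·6.2 − 40·2.3 − 25·7 = 0 → M_P = 917.5 kN·m.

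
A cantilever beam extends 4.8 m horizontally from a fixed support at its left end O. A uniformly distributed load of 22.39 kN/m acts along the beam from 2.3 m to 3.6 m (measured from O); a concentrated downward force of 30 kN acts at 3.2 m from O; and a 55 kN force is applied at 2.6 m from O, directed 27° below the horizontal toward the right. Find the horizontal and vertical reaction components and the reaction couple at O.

O_x = -49.01 kN, O_y = 84.08 kN, M_O = 246.8 kN·m

Resultant of the distributed load: 22.39 × 1.3 = 29.107 kN at 2.95 m from O.
ΣF_x = 0: O_x + 55·cos27° = 0 → O_x = -49.01 kN.
ΣF_y = 0: O_y − 22.39·1.3 − 30 − 55·sin27° = 0 → O_y = 84.08 kN.
ΣM about O: M_O − (22.39·1.3)·2.95 − 30·3.2 − 55·sin27°·2.6 = 0 → M_O = 246.8 kN·m.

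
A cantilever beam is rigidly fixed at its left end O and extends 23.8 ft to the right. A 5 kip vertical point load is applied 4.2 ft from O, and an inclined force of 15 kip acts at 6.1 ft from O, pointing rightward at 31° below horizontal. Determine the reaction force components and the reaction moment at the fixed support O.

O_x = -12.86 kip, O_y = 12.73 kip, M_O = 68.13 kip·ft

ΣF_x = 0: O_x + 15·cos31° = 0 → O_x = -12.86 kip.
ΣF_y = 0: O_y − 5 − 15·sin31° = 0 → O_y = 12.73 kip.
ΣM about O: M_O − 5·4.2 − 15·sin31°·6.1 = 0 → M_O = 68.13 kip·ft.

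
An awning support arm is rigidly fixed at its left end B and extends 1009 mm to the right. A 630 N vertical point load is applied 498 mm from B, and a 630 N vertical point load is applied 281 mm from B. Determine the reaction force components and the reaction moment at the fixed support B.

ΣF_x = 0: B_x = 0.
ΣF_y = 0: B_y − 630 − 630 = 0 → B_y = 1260 N.
ΣM about B: M_B − 630·498 − 630·281 = 0 → M_B = 490800 N·mm.

B_x = 0, B_y = 1260 N, M_B = 490800 N·mm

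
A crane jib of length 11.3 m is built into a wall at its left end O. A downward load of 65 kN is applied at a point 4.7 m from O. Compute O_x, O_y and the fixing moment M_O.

O_x = 0, O_y = 65.00 kN, M_O = 305.5 kN·m

ΣF_x = 0: O_x = 0.
ΣF_y = 0: O_y − 65 = 0 → O_y = 65.00 kN.
ΣM about O: M_O − 65·4.7 = 0 → M_O = 305.5 kN·m.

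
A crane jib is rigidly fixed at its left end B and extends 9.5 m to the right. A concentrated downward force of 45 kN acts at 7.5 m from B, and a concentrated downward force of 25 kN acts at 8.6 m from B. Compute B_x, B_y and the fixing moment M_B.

B_x = 0, B_y = 70.00 kN, M_B = 552.5 kN·m

ΣF_x = 0: B_x = 0.
ΣF_y = 0: B_y − 45 − 25 = 0 → B_y = 70.00 kN.
ΣM about B: M_B − 45·7.5 − 25·8.6 = 0 → M_B = 552.5 kN·m.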